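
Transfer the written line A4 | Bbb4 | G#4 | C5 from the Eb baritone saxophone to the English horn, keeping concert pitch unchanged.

G3 Abb3 F#3 Bb3

First find concert pitch: the Eb baritone saxophone sounds a major thirteenth below written, so A4 Bbb4 G#4 C5 sounds C3 Dbb3 B2 Eb3.
Then write for English horn: it sounds a perfect fifth below written, so the part must be a perfect fifth above concert.
C3 → G3
Dbb3 → Abb3
B2 → F#3
Eb3 → Bb3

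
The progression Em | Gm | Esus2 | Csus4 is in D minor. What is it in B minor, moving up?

C#m Em C#sus2 Asus4

D minor up to B minor is a major sixth; each chord root moves by that interval while the quality stays the same.
Em: root E up a major sixth → C#, giving C#m.
Gm: root G up a major sixth → E, giving Em.
Esus2: root E up a major sixth → C#, giving C#sus2.
Csus4: root C up a major sixth → A, giving Asus4.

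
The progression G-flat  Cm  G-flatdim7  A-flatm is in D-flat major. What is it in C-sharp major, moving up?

D-flat major up to C-sharp major is an augmented seventh; each chord root moves by that interval while the quality stays the same.
G-flat: root G-flat up an augmented seventh → F#, giving F#.
Cm: root C up an augmented seventh → B#, giving B#m.
G-flatdim7: root G-flat up an augmented seventh → F#, giving F#dim7.
A-flatm: root A-flat up an augmented seventh → G#, giving G#m.

F# B#m F#dim7 G#m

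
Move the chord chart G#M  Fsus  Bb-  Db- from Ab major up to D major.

C##M Bsus E- G-

Ab major up to D major is an augmented fourth; each chord root moves by that interval while the quality stays the same.
G#M: root G# up an augmented fourth → C##, giving C##M.
Fsus: root F up an augmented fourth → B, giving Bsus.
Bb-: root Bb up an augmented fourth → E, giving E-.
Db-: root Db up an augmented fourth → G, giving G-.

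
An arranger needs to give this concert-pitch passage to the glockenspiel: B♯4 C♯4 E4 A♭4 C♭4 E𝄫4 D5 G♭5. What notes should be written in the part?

B#2 C#2 E2 Ab2 Cb2 Ebb2 D3 Gb3

The glockenspiel sounds a perfect fifteenth above written, so the written part must be a perfect fifteenth below concert — transpose each note down.
B#4 -> B#2
C#4 -> C#2
E4 -> E2
Ab4 -> Ab2
Cb4 -> Cb2
Ebb4 -> Ebb2
D5 -> D3
Gb5 -> Gb3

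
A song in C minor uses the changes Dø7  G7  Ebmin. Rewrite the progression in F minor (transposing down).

Gø7 C7 Abmin

C minor down to F minor is a perfect fifth; each chord root moves by that interval while the quality stays the same.
Dø7: root D down a perfect fifth → G, giving Gø7.
G7: root G down a perfect fifth → C, giving C7.
Ebmin: root Eb down a perfect fifth → Ab, giving Abmin.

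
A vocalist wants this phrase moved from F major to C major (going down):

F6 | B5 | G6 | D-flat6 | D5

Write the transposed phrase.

From F down to C is a perfect fourth; apply that to each pitch.
F6 becomes C6
B5 becomes F#5
G6 becomes D6
Db6 becomes Ab5
D5 becomes A4

C6 F#5 D6 Ab5 A4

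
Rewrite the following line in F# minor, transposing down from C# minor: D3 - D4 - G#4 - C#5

G2 G3 C#4 F#4

From C# down to F# is a perfect fifth; apply that to each pitch.
D3 gives G2
D4 gives G3
G#4 gives C#4
C#5 gives F#4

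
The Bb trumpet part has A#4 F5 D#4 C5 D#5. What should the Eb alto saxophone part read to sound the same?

E#5 C6 A#4 G5 A#5

First find concert pitch: the Bb trumpet sounds a major second below written, so A#4 F5 D#4 C5 D#5 sounds G#4 Eb5 C#4 Bb4 C#5.
Then write for Eb alto saxophone: it sounds a major sixth below written, so the part must be a major sixth above concert.
G#4 → E#5
Eb5 → C6
C#4 → A#4
Bb4 → G5
C#5 → A#5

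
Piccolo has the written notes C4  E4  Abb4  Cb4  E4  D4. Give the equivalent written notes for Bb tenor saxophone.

First find concert pitch: the piccolo sounds a perfect octave above written, so C4 E4 Abb4 Cb4 E4 D4 sounds C5 E5 Abb5 Cb5 E5 D5.
Then write for Bb tenor saxophone: it sounds a major ninth below written, so the part must be a major ninth above concert.
C5 → D6
E5 → F#6
Abb5 → Bbb6
Cb5 → Db6
E5 → F#6
D5 → E6

D6 F#6 Bbb6 Db6 F#6 E6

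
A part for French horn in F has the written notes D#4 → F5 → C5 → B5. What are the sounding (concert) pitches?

Written C4 on the French horn in F sounds as F3, a perfect fifth lower; apply that shift to every note.
D#4 becomes G#3
F5 becomes Bb4
C5 becomes F4
B5 becomes E5

G#3 Bb4 F4 E5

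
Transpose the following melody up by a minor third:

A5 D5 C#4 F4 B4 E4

A5 → C6
D5 → F5
C#4 → E4
F4 → Ab4
B4 → D5
E4 → G4

C6 F5 E4 Ab4 D5 G4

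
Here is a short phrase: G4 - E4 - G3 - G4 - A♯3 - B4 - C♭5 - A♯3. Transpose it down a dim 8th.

G#3 E#3 G#2 G#3 A##2 B#3 C4 A##2

G4: an octave down reaches G, and 11 semitones makes it G#3.
A diminished octave down from E4 gives E#3.
G3: an octave down reaches G, and 11 semitones makes it G#2.
A diminished octave down from G4 gives G#3.
A#3: an octave down reaches A, and 11 semitones makes it A##2.
B4: an octave down reaches B, and 11 semitones makes it B#3.
A diminished octave down from Cb5 gives C4.
A#3: an octave down reaches A, and 11 semitones makes it A##2.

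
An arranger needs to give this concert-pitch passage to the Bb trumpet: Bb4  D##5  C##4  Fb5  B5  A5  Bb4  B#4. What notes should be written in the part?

C5 E##5 D##4 Gb5 C#6 B5 C5 C##5

The Bb trumpet sounds a major second below written, so the written part must be a major second above concert — transpose each note up.
Bb4 becomes C5
D##5 becomes E##5
C##4 becomes D##4
Fb5 becomes Gb5
B5 becomes C#6
A5 becomes B5
Bb4 becomes C5
B#4 becomes C##5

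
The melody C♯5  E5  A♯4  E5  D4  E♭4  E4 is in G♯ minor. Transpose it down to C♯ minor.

F#4 A4 D#4 A4 G3 Ab3 A3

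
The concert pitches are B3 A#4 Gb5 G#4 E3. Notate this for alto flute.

E4 D#5 Cb6 C#5 A3

The alto flute sounds a perfect fourth below written, so the written part must be a perfect fourth above concert — transpose each note up.
B3 -> E4
A#4 -> D#5
Gb5 -> Cb6
G#4 -> C#5
E3 -> A3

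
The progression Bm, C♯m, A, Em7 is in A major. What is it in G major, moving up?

A major up to G major is a minor seventh; each chord root moves by that interval while the quality stays the same.
Bm: root B up a minor seventh → A, giving Am.
C♯m: root C♯ up a minor seventh → B, giving Bm.
A: root A up a minor seventh → G, giving G.
Em7: root E up a minor seventh → D, giving Dm7.

Am Bm G Dm7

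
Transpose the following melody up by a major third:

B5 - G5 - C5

B5 up a major third is D#6.
G5: a third up reaches B, and 4 semitones makes it B5.
A major third up from C5 gives E5.

D#6 B5 E5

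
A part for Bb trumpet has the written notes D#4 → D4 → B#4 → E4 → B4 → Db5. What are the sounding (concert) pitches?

C#4 C4 A#4 D4 A4 Cb5

The Bb trumpet sounds a major second below written, so transpose each written note down a major second.
D#4 gives C#4
D4 gives C4
B#4 gives A#4
E4 gives D4
B4 gives A4
Db5 gives Cb5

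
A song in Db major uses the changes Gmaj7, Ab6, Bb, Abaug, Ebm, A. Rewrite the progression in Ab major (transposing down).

Dmaj7 Eb6 F Ebaug Bbm E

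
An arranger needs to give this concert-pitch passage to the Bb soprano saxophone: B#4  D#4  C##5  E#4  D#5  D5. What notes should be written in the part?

The Bb soprano saxophone sounds a major second below written, so the written part must be a major second above concert — transpose each note up.
B#4 -> C##5
D#4 -> E#4
C##5 -> D##5
E#4 -> F##4
D#5 -> E#5
D5 -> E5

C##5 E#4 D##5 F##4 E#5 E5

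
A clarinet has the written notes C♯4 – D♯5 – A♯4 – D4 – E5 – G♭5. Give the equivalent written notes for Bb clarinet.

First find concert pitch: the A clarinet sounds a minor third below written, so C♯4 D♯5 A♯4 D4 E5 G♭5 sounds A#3 B#4 F##4 B3 C#5 Eb5.
Then write for Bb clarinet: it sounds a major second below written, so the part must be a major second above concert.
A#3 → B#3
B#4 → C##5
F##4 → G##4
B3 → C#4
C#5 → D#5
Eb5 → F5

B#3 C##5 G##4 C#4 D#5 F5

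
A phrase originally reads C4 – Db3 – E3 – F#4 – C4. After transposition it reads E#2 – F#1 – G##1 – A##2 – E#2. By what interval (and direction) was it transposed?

down a diminished thirteenth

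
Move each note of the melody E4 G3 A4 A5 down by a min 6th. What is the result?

G#3 B2 C#4 C#5

E4 gives G#3
G3 gives B2
A4 gives C#4
A5 gives C#5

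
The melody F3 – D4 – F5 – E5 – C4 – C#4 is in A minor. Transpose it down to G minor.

From A down to G is a major second; apply that to each pitch.
F3 -> Eb3
D4 -> C4
F5 -> Eb5
E5 -> D5
C4 -> Bb3
C#4 -> B3

Eb3 C4 Eb5 D5 Bb3 B3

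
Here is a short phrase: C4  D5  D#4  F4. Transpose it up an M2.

D4 E5 E#4 G4

C4 up a major second is D4.
D5 up a major second is E5.
D#4: a second up reaches E, and 2 semitones makes it E#4.
F4: a second up reaches G, and 2 semitones makes it G4.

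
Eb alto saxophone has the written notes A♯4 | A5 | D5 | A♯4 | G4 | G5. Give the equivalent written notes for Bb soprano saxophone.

D#4 D5 G4 D#4 C4 C5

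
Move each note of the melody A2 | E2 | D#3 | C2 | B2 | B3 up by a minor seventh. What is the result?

G3 D3 C#4 Bb2 A3 A4

A2 up a minor seventh is G3.
A minor seventh up from E2 gives D3.
D#3: a seventh up reaches C, and 10 semitones makes it C#4.
C2: a seventh up reaches B, and 10 semitones makes it Bb2.
B2 up a minor seventh is A3.
A minor seventh up from B3 gives A4.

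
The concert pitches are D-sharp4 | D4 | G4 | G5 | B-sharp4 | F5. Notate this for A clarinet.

F#4 F4 Bb4 Bb5 D#5 Ab5

The A clarinet sounds a minor third below written, so the written part must be a minor third above concert — transpose each note up.
D#4 gives F#4
D4 gives F4
G4 gives Bb4
G5 gives Bb5
B#4 gives D#5
F5 gives Ab5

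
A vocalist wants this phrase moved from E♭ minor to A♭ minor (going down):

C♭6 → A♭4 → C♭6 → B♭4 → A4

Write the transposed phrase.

Fb5 Db4 Fb5 Eb4 D4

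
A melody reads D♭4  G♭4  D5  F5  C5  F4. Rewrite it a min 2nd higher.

Db4 -> Ebb4
Gb4 -> Abb4
D5 -> Eb5
F5 -> Gb5
C5 -> Db5
F4 -> Gb4

Ebb4 Abb4 Eb5 Gb5 Db5 Gb4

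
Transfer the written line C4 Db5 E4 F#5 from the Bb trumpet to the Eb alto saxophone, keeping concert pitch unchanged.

G4 Ab5 B4 C#6

First find concert pitch: the Bb trumpet sounds a major second below written, so C4 Db5 E4 F#5 sounds Bb3 Cb5 D4 E5.
Then write for Eb alto saxophone: it sounds a major sixth below written, so the part must be a major sixth above concert.
Bb3 → G4
Cb5 → Ab5
D4 → B4
E5 → C#6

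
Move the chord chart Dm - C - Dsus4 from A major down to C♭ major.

A major down to C♭ major is an augmented sixth; each chord root moves by that interval while the quality stays the same.
Dm: root D down an augmented sixth → Fb, giving Fbm.
C: root C down an augmented sixth → Ebb, giving Ebb.
Dsus4: root D down an augmented sixth → Fb, giving Fbsus4.

Fbm Ebb Fbsus4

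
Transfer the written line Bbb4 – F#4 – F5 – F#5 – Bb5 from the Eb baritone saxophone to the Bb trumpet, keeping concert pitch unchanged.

First find concert pitch: the Eb baritone saxophone sounds a major thirteenth below written, so Bbb4 F#4 F5 F#5 Bb5 sounds Dbb3 A2 Ab3 A3 Db4.
Then write for Bb trumpet: it sounds a major second below written, so the part must be a major second above concert.
Dbb3 → Ebb3
A2 → B2
Ab3 → Bb3
A3 → B3
Db4 → Eb4

Ebb3 B2 Bb3 B3 Eb4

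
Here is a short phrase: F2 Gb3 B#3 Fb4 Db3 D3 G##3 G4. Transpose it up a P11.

F2 to Bb3
Gb3 to Cb5
B#3 to E#5
Fb4 to Bbb5
Db3 to Gb4
D3 to G4
G##3 to C##5
G4 to C6

Bb3 Cb5 E#5 Bbb5 Gb4 G4 C##5 C6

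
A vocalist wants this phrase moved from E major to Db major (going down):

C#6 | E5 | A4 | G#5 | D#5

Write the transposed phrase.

Bb5 Db5 Gb4 F5 C5

From E down to Db is an augmented second; apply that to each pitch.
C#6 -> Bb5
E5 -> Db5
A4 -> Gb4
G#5 -> F5
D#5 -> C5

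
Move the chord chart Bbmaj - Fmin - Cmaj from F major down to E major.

Amaj Emin Bmaj

F major down to E major is a minor second; each chord root moves by that interval while the quality stays the same.
Bbmaj: root Bb down a minor second → A, giving Amaj.
Fmin: root F down a minor second → E, giving Emin.
Cmaj: root C down a minor second → B, giving Bmaj.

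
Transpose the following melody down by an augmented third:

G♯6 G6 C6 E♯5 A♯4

G#6 down an augmented third is Eb6.
G6 down an augmented third is Ebb6.
C6 down an augmented third is Abb5.
E#5: a third down reaches C, and 5 semitones makes it C5.
A#4: a third down reaches F, and 5 semitones makes it F4.

Eb6 Ebb6 Abb5 C5 F4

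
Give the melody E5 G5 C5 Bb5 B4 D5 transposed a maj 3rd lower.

C5 Eb5 Ab4 Gb5 G4 Bb4

E5 gives C5
G5 gives Eb5
C5 gives Ab4
Bb5 gives Gb5
B4 gives G4
D5 gives Bb4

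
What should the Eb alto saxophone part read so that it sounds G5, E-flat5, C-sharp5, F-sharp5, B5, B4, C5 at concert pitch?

E6 C6 A#5 D#6 G#6 G#5 A5

The Eb alto saxophone sounds a major sixth below written, so the written part must be a major sixth above concert — transpose each note up.
G5 to E6
Eb5 to C6
C#5 to A#5
F#5 to D#6
B5 to G#6
B4 to G#5
C5 to A5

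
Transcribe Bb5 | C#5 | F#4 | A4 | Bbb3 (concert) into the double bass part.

Bb6 C#6 F#5 A5 Bbb4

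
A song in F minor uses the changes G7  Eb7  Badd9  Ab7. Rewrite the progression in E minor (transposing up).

F#7 D7 A#add9 G7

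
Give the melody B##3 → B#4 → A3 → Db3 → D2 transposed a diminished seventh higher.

A#4 A5 Gb4 Cbb4 Cb3

B##3 -> A#4
B#4 -> A5
A3 -> Gb4
Db3 -> Cbb4
D2 -> Cb3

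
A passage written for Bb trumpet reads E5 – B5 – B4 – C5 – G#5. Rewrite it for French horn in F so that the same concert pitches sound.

First find concert pitch: the Bb trumpet sounds a major second below written, so E5 B5 B4 C5 G#5 sounds D5 A5 A4 Bb4 F#5.
Then write for French horn in F: it sounds a perfect fifth below written, so the part must be a perfect fifth above concert.
D5 → A5
A5 → E6
A4 → E5
Bb4 → F5
F#5 → C#6

A5 E6 E5 F5 C#6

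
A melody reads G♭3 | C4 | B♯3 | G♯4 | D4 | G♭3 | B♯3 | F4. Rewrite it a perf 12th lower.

Cb2 F2 E#2 C#3 G2 Cb2 E#2 Bb2

Gb3 gives Cb2
C4 gives F2
B#3 gives E#2
G#4 gives C#3
D4 gives G2
Gb3 gives Cb2
B#3 gives E#2
F4 gives Bb2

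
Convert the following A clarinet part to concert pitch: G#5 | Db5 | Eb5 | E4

E#5 Bb4 C5 C#4

Written C4 on the A clarinet sounds as A3, a minor third lower; apply that shift to every note.
G#5 becomes E#5
Db5 becomes Bb4
Eb5 becomes C5
E4 becomes C#4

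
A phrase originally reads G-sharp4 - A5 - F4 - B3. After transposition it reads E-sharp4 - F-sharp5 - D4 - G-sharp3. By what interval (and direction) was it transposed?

down a minor third

Take the first pair: G#4 → E#4. G to E spans 3 letter names, so the interval is some kind of third.
E#4 to G#4 is 3 semitones, which makes it a minor third; the second version is lower, so the direction is down.
Checking another pair — B3 → G#3 — gives the same interval.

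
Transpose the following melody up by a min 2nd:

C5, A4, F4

A minor second up from C5 gives Db5.
A4: a second up reaches B, and 1 semitone makes it Bb4.
A minor second up from F4 gives Gb4.

Db5 Bb4 Gb4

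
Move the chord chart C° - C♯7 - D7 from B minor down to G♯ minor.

B minor down to G♯ minor is a minor third; each chord root moves by that interval while the quality stays the same.
C°: root C down a minor third → A, giving A°.
C♯7: root C♯ down a minor third → A#, giving A#7.
D7: root D down a minor third → B, giving B7.

A° A#7 B7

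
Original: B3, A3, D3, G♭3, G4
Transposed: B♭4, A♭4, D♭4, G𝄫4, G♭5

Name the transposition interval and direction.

Take the first pair: B3 → Bb4. B to B spans 8 letter names, so the interval is some kind of octave.
B3 to Bb4 is 11 semitones, which makes it a diminished octave; the second version is higher, so the direction is up.
Checking another pair — G4 → Gb5 — gives the same interval.

up a diminished octave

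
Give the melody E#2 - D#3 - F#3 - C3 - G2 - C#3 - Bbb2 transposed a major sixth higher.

C##3 B#3 D#4 A3 E3 A#3 Gb3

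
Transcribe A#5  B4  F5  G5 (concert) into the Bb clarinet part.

The Bb clarinet sounds a major second below written, so the written part must be a major second above concert — transpose each note up.
A#5 → B#5
B4 → C#5
F5 → G5
G5 → A5

B#5 C#5 G5 A5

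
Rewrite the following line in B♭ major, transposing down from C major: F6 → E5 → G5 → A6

Eb6 D5 F5 G6

From C down to B♭ is a major second; apply that to each pitch.
F6 becomes Eb6
E5 becomes D5
G5 becomes F5
A6 becomes G6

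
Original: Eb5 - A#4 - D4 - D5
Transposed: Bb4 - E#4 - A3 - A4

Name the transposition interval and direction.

down a perfect fourth

Take the first pair: Eb5 → Bb4. E to B spans 4 letter names, so the interval is some kind of fourth.
Bb4 to Eb5 is 5 semitones, which makes it a perfect fourth; the second version is lower, so the direction is down.
Checking another pair — D5 → A4 — gives the same interval.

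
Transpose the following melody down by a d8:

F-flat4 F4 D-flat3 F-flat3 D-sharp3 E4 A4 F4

Fb4: an octave down reaches F, and 11 semitones makes it F3.
A diminished octave down from F4 gives F#3.
Db3 down a diminished octave is D2.
A diminished octave down from Fb3 gives F2.
A diminished octave down from D#3 gives D##2.
E4: an octave down reaches E, and 11 semitones makes it E#3.
A4: an octave down reaches A, and 11 semitones makes it A#3.
A diminished octave down from F4 gives F#3.

F3 F#3 D2 F2 D##2 E#3 A#3 F#3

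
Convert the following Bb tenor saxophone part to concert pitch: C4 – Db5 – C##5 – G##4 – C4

Bb2 Cb4 B#3 F##3 Bb2

Written C4 on the Bb tenor saxophone sounds as Bb2, a major ninth lower; apply that shift to every note.
C4 → Bb2
Db5 → Cb4
C##5 → B#3
G##4 → F##3
C4 → Bb2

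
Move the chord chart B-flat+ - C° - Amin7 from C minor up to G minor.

C minor up to G minor is a perfect fifth; each chord root moves by that interval while the quality stays the same.
B-flat+: root B-flat up a perfect fifth → F, giving F+.
C°: root C up a perfect fifth → G, giving G°.
Amin7: root A up a perfect fifth → E, giving Emin7.

F+ G° Emin7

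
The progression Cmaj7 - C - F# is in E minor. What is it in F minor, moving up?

E minor up to F minor is a minor second; each chord root moves by that interval while the quality stays the same.
Cmaj7: root C up a minor second → Db, giving Dbmaj7.
C: root C up a minor second → Db, giving Db.
F#: root F# up a minor second → G, giving G.

Dbmaj7 Db G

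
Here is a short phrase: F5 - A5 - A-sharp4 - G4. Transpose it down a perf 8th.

F4 A4 A#3 G3

F5: an octave down reaches F, and 12 semitones makes it F4.
A5: an octave down reaches A, and 12 semitones makes it A4.
A#4 down a perfect octave is A#3.
G4: an octave down reaches G, and 12 semitones makes it G3.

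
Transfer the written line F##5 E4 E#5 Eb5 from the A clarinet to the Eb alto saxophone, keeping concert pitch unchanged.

B##5 A#4 A##5 A5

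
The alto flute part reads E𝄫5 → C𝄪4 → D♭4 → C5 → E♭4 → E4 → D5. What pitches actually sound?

Bbb4 G##3 Ab3 G4 Bb3 B3 A4

Written C4 on the alto flute sounds as G3, a perfect fourth lower; apply that shift to every note.
Ebb5 becomes Bbb4
C##4 becomes G##3
Db4 becomes Ab3
C5 becomes G4
Eb4 becomes Bb3
E4 becomes B3
D5 becomes A4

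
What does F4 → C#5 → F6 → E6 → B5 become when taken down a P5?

F4 down a perfect fifth is Bb3.
C#5 down a perfect fifth is F#4.
F6 down a perfect fifth is Bb5.
A perfect fifth down from E6 gives A5.
B5: a fifth down reaches E, and 7 semitones makes it E5.

Bb3 F#4 Bb5 A5 E5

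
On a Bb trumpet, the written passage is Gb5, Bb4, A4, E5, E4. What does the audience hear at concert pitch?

The Bb trumpet sounds a major second below written, so transpose each written note down a major second.
Gb5 → Fb5
Bb4 → Ab4
A4 → G4
E5 → D5
E4 → D4

Fb5 Ab4 G4 D5 D4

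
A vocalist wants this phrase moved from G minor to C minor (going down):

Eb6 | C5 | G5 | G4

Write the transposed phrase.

Ab5 F4 C5 C4

G minor to C minor down is a perfect fifth, so every note moves down by that interval.
Eb6 becomes Ab5
C5 becomes F4
G5 becomes C5
G4 becomes C4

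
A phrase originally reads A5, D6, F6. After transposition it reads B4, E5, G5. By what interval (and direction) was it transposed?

down a minor seventh

Take the first pair: A5 → B4. A to B spans 7 letter names, so the interval is some kind of seventh.
B4 to A5 is 10 semitones, which makes it a minor seventh; the second version is lower, so the direction is down.
Checking another pair — F6 → G5 — gives the same interval.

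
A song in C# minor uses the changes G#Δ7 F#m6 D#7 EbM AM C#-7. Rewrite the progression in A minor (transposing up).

EΔ7 Dm6 B7 CbM FM A-7

C# minor up to A minor is a minor sixth; each chord root moves by that interval while the quality stays the same.
G#Δ7: root G# up a minor sixth → E, giving EΔ7.
F#m6: root F# up a minor sixth → D, giving Dm6.
D#7: root D# up a minor sixth → B, giving B7.
EbM: root Eb up a minor sixth → Cb, giving CbM.
AM: root A up a minor sixth → F, giving FM.
C#-7: root C# up a minor sixth → A, giving A-7.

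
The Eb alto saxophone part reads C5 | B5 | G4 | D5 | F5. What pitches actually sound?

The Eb alto saxophone sounds a major sixth below written, so transpose each written note down a major sixth.
C5 to Eb4
B5 to D5
G4 to Bb3
D5 to F4
F5 to Ab4

Eb4 D5 Bb3 F4 Ab4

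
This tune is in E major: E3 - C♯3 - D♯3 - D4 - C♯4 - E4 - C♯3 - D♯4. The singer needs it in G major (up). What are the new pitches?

G3 E3 F#3 F4 E4 G4 E3 F#4

E major to G major up is a minor third, so every note moves up by that interval.
E3 -> G3
C#3 -> E3
D#3 -> F#3
D4 -> F4
C#4 -> E4
E4 -> G4
C#3 -> E3
D#4 -> F#4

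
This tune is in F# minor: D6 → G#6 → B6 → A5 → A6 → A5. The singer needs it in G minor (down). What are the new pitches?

Eb5 A5 C6 Bb4 Bb5 Bb4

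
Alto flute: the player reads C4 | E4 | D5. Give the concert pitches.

The alto flute sounds a perfect fourth below written, so transpose each written note down a perfect fourth.
C4 becomes G3
E4 becomes B3
D5 becomes A4

G3 B3 A4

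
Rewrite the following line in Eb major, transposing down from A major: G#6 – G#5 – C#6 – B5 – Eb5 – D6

From A down to Eb is an augmented fourth; apply that to each pitch.
G#6 -> D6
G#5 -> D5
C#6 -> G5
B5 -> F5
Eb5 -> Bbb4
D6 -> Ab5

D6 D5 G5 F5 Bbb4 Ab5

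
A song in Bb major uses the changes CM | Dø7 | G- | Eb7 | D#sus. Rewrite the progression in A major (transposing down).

BM C#ø7 F#- D7 C##sus

Bb major down to A major is a minor second; each chord root moves by that interval while the quality stays the same.
CM: root C down a minor second → B, giving BM.
Dø7: root D down a minor second → C#, giving C#ø7.
G-: root G down a minor second → F#, giving F#-.
Eb7: root Eb down a minor second → D, giving D7.
D#sus: root D# down a minor second → C##, giving C##sus.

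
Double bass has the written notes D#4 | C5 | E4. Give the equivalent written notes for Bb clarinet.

E#3 D4 F#3

First find concert pitch: the double bass sounds a perfect octave below written, so D#4 C5 E4 sounds D#3 C4 E3.
Then write for Bb clarinet: it sounds a major second below written, so the part must be a major second above concert.
D#3 → E#3
C4 → D4
E3 → F#3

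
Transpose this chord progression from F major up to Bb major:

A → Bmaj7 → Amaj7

D Emaj7 Dmaj7

F major up to Bb major is a perfect fourth; each chord root moves by that interval while the quality stays the same.
A: root A up a perfect fourth → D, giving D.
Bmaj7: root B up a perfect fourth → E, giving Emaj7.
Amaj7: root A up a perfect fourth → D, giving Dmaj7.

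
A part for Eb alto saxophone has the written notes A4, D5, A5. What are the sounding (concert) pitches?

C4 F4 C5

Written C4 on the Eb alto saxophone sounds as Eb3, a major sixth lower; apply that shift to every note.
A4 to C4
D5 to F4
A5 to C5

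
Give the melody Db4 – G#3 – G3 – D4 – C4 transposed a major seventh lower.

Db4 down a major seventh is Ebb3.
G#3: a seventh down reaches A, and 11 semitones makes it A2.
A major seventh down from G3 gives Ab2.
A major seventh down from D4 gives Eb3.
A major seventh down from C4 gives Db3.

Ebb3 A2 Ab2 Eb3 Db3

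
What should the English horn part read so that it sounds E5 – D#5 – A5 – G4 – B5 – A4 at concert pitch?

B5 A#5 E6 D5 F#6 E5

The English horn sounds a perfect fifth below written, so the written part must be a perfect fifth above concert — transpose each note up.
E5 → B5
D#5 → A#5
A5 → E6
G4 → D5
B5 → F#6
A4 → E5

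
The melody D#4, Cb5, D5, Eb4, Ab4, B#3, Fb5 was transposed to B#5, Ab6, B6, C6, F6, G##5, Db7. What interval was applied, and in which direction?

up a major thirteenth

Take the first pair: D#4 → B#5. D to B spans 13 letter names, so the interval is some kind of thirteenth.
D#4 to B#5 is 21 semitones, which makes it a major thirteenth; the second version is higher, so the direction is up.
Checking another pair — Fb5 → Db7 — gives the same interval.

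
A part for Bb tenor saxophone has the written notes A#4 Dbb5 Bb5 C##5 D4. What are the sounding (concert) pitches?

G#3 Cbb4 Ab4 B#3 C3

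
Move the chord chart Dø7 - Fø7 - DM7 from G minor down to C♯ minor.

G#ø7 Bø7 G#M7

G minor down to C♯ minor is a diminished fifth; each chord root moves by that interval while the quality stays the same.
Dø7: root D down a diminished fifth → G#, giving G#ø7.
Fø7: root F down a diminished fifth → B, giving Bø7.
DM7: root D down a diminished fifth → G#, giving G#M7.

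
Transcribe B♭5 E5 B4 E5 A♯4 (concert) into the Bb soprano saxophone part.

C6 F#5 C#5 F#5 B#4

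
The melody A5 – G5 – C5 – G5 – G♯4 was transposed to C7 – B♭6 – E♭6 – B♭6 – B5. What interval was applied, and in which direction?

From A5 to C7 is 10 letter names — a tenth of some quality.
A5 to C7 is 15 semitones, which makes it a minor tenth; the second version is higher, so the direction is up.
Checking another pair — G#4 → B5 — gives the same interval.

up a minor tenth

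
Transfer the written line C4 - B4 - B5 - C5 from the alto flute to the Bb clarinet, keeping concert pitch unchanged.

A3 G#4 G#5 A4

First find concert pitch: the alto flute sounds a perfect fourth below written, so C4 B4 B5 C5 sounds G3 F#4 F#5 G4.
Then write for Bb clarinet: it sounds a major second below written, so the part must be a major second above concert.
G3 → A3
F#4 → G#4
F#5 → G#5
G4 → A4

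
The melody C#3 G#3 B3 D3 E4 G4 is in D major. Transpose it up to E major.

D#3 A#3 C#4 E3 F#4 A4

D major to E major up is a major second, so every note moves up by that interval.
C#3 gives D#3
G#3 gives A#3
B3 gives C#4
D3 gives E3
E4 gives F#4
G4 gives A4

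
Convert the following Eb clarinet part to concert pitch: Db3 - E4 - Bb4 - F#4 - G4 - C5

The Eb clarinet sounds a minor third above written, so transpose each written note up a minor third.
Db3 -> Fb3
E4 -> G4
Bb4 -> Db5
F#4 -> A4
G4 -> Bb4
C5 -> Eb5

Fb3 G4 Db5 A4 Bb4 Eb5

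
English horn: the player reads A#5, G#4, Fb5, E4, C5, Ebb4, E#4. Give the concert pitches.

D#5 C#4 Bbb4 A3 F4 Abb3 A#3

The English horn sounds a perfect fifth below written, so transpose each written note down a perfect fifth.
A#5 becomes D#5
G#4 becomes C#4
Fb5 becomes Bbb4
E4 becomes A3
C5 becomes F4
Ebb4 becomes Abb3
E#4 becomes A#3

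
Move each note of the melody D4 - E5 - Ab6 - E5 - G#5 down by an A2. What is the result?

D4: a second down reaches C, and 3 semitones makes it Cb4.
An augmented second down from E5 gives Db5.
Ab6 down an augmented second is Gbb6.
E5 down an augmented second is Db5.
An augmented second down from G#5 gives F5.

Cb4 Db5 Gbb6 Db5 F5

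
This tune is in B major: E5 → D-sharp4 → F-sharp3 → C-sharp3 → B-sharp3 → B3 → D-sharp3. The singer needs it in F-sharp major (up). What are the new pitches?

B5 A#4 C#4 G#3 F##4 F#4 A#3

From B up to F-sharp is a perfect fifth; apply that to each pitch.
E5 gives B5
D#4 gives A#4
F#3 gives C#4
C#3 gives G#3
B#3 gives F##4
B3 gives F#4
D#3 gives A#3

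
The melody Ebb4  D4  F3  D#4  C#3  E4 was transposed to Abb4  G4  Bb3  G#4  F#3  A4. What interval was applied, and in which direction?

up a perfect fourth

Take the first pair: Ebb4 → Abb4. E to A spans 4 letter names, so the interval is some kind of fourth.
Ebb4 to Abb4 is 5 semitones, which makes it a perfect fourth; the second version is higher, so the direction is up.
Checking another pair — E4 → A4 — gives the same interval.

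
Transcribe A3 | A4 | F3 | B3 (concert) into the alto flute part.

The alto flute sounds a perfect fourth below written, so the written part must be a perfect fourth above concert — transpose each note up.
A3 to D4
A4 to D5
F3 to Bb3
B3 to E4

D4 D5 Bb3 E4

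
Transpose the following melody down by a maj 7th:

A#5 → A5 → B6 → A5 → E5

A#5 to B4
A5 to Bb4
B6 to C6
A5 to Bb4
E5 to F4

B4 Bb4 C6 Bb4 F4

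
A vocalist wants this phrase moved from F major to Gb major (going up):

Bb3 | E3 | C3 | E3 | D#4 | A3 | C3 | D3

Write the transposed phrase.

From F up to Gb is a minor second; apply that to each pitch.
Bb3 gives Cb4
E3 gives F3
C3 gives Db3
E3 gives F3
D#4 gives E4
A3 gives Bb3
C3 gives Db3
D3 gives Eb3

Cb4 F3 Db3 F3 E4 Bb3 Db3 Eb3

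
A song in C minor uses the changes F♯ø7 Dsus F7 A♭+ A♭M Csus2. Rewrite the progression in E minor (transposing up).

C minor up to E minor is a major third; each chord root moves by that interval while the quality stays the same.
F♯ø7: root F♯ up a major third → A#, giving A#ø7.
Dsus: root D up a major third → F#, giving F#sus.
F7: root F up a major third → A, giving A7.
A♭+: root A♭ up a major third → C, giving C+.
A♭M: root A♭ up a major third → C, giving CM.
Csus2: root C up a major third → E, giving Esus2.

A#ø7 F#sus A7 C+ CM Esus2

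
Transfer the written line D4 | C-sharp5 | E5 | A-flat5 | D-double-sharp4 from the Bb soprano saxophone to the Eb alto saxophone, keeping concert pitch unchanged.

First find concert pitch: the Bb soprano saxophone sounds a major second below written, so D4 C-sharp5 E5 A-flat5 D-double-sharp4 sounds C4 B4 D5 Gb5 C##4.
Then write for Eb alto saxophone: it sounds a major sixth below written, so the part must be a major sixth above concert.
C4 → A4
B4 → G#5
D5 → B5
Gb5 → Eb6
C##4 → A##4

A4 G#5 B5 Eb6 A##4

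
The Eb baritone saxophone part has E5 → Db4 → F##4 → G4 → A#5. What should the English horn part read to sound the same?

First find concert pitch: the Eb baritone saxophone sounds a major thirteenth below written, so E5 Db4 F##4 G4 A#5 sounds G3 Fb2 A#2 Bb2 C#4.
Then write for English horn: it sounds a perfect fifth below written, so the part must be a perfect fifth above concert.
G3 → D4
Fb2 → Cb3
A#2 → E#3
Bb2 → F3
C#4 → G#4

D4 Cb3 E#3 F3 G#4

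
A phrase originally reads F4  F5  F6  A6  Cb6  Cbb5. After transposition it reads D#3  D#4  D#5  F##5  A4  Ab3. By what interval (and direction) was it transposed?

From F4 to D#3 is 10 letter names — a tenth of some quality.
D#3 to F4 is 14 semitones, which makes it a diminished tenth; the second version is lower, so the direction is down.
Checking another pair — Cbb5 → Ab3 — gives the same interval.

down a diminished tenth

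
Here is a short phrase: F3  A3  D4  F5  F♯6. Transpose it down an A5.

An augmented fifth down from F3 gives Bbb2.
A3 down an augmented fifth is Db3.
D4 down an augmented fifth is Gb3.
F5 down an augmented fifth is Bbb4.
F#6: a fifth down reaches B, and 8 semitones makes it Bb5.

Bbb2 Db3 Gb3 Bbb4 Bb5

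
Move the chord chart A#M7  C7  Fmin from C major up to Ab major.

C major up to Ab major is a minor sixth; each chord root moves by that interval while the quality stays the same.
A#M7: root A# up a minor sixth → F#, giving F#M7.
C7: root C up a minor sixth → Ab, giving Ab7.
Fmin: root F up a minor sixth → Db, giving Dbmin.

F#M7 Ab7 Dbmin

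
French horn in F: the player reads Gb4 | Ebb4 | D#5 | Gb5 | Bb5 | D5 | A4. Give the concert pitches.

Cb4 Abb3 G#4 Cb5 Eb5 G4 D4

Written C4 on the French horn in F sounds as F3, a perfect fifth lower; apply that shift to every note.
Gb4 gives Cb4
Ebb4 gives Abb3
D#5 gives G#4
Gb5 gives Cb5
Bb5 gives Eb5
D5 gives G4
A4 gives D4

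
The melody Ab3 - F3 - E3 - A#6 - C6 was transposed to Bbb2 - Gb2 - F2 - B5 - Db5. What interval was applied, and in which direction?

Take the first pair: Ab3 → Bbb2. A to B spans 7 letter names, so the interval is some kind of seventh.
Bbb2 to Ab3 is 11 semitones, which makes it a major seventh; the second version is lower, so the direction is down.
Checking another pair — C6 → Db5 — gives the same interval.

down a major seventh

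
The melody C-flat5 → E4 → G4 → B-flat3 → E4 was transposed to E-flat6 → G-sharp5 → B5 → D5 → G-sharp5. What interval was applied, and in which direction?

up a major tenth

From Cb5 to Eb6 is 10 letter names — a tenth of some quality.
Cb5 to Eb6 is 16 semitones, which makes it a major tenth; the second version is higher, so the direction is up.
Checking another pair — E4 → G#5 — gives the same interval.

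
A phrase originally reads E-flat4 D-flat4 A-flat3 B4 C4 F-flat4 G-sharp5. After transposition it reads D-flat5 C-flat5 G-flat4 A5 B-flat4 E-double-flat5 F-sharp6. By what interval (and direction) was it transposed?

up a minor seventh

Take the first pair: Eb4 → Db5. E to D spans 7 letter names, so the interval is some kind of seventh.
Eb4 to Db5 is 10 semitones, which makes it a minor seventh; the second version is higher, so the direction is up.
Checking another pair — G#5 → F#6 — gives the same interval.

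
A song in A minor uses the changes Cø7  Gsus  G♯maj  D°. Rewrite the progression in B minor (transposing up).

Dø7 Asus A#maj E°

A minor up to B minor is a major second; each chord root moves by that interval while the quality stays the same.
Cø7: root C up a major second → D, giving Dø7.
Gsus: root G up a major second → A, giving Asus.
G♯maj: root G♯ up a major second → A#, giving A#maj.
D°: root D up a major second → E, giving E°.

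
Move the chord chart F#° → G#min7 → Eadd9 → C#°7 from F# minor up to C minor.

C° Dmin7 Bbadd9 G°7

F# minor up to C minor is a diminished fifth; each chord root moves by that interval while the quality stays the same.
F#°: root F# up a diminished fifth → C, giving C°.
G#min7: root G# up a diminished fifth → D, giving Dmin7.
Eadd9: root E up a diminished fifth → Bb, giving Bbadd9.
C#°7: root C# up a diminished fifth → G, giving G°7.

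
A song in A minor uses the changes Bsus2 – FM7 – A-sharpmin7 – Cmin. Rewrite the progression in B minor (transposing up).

A minor up to B minor is a major second; each chord root moves by that interval while the quality stays the same.
Bsus2: root B up a major second → C#, giving C#sus2.
FM7: root F up a major second → G, giving GM7.
A-sharpmin7: root A-sharp up a major second → B#, giving B#min7.
Cmin: root C up a major second → D, giving Dmin.

C#sus2 GM7 B#min7 Dmin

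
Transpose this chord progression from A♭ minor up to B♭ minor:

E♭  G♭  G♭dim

A♭ minor up to B♭ minor is a major second; each chord root moves by that interval while the quality stays the same.
E♭: root E♭ up a major second → F, giving F.
G♭: root G♭ up a major second → Ab, giving Ab.
G♭dim: root G♭ up a major second → Ab, giving Abdim.

F Ab Abdim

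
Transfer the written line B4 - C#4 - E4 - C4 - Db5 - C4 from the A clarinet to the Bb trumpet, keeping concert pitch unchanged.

A#4 B#3 D#4 B3 C5 B3

First find concert pitch: the A clarinet sounds a minor third below written, so B4 C#4 E4 C4 Db5 C4 sounds G#4 A#3 C#4 A3 Bb4 A3.
Then write for Bb trumpet: it sounds a major second below written, so the part must be a major second above concert.
G#4 → A#4
A#3 → B#3
C#4 → D#4
A3 → B3
Bb4 → C5
A3 → B3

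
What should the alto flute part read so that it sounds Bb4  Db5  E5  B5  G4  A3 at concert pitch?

Eb5 Gb5 A5 E6 C5 D4

Written C4 sounds as G3 on the alto flute, so concert pitches are written a perfect fourth up.
Bb4 to Eb5
Db5 to Gb5
E5 to A5
B5 to E6
G4 to C5
A3 to D4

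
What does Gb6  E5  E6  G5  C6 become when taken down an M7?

Gb6 → Abb5
E5 → F4
E6 → F5
G5 → Ab4
C6 → Db5

Abb5 F4 F5 Ab4 Db5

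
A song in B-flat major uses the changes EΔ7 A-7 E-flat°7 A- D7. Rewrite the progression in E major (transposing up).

A#Δ7 D#-7 A°7 D#- G#7

B-flat major up to E major is an augmented fourth; each chord root moves by that interval while the quality stays the same.
EΔ7: root E up an augmented fourth → A#, giving A#Δ7.
A-7: root A up an augmented fourth → D#, giving D#-7.
E-flat°7: root E-flat up an augmented fourth → A, giving A°7.
A-: root A up an augmented fourth → D#, giving D#-.
D7: root D up an augmented fourth → G#, giving G#7.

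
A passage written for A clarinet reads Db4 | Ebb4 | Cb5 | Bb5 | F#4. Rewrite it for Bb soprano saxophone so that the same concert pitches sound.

First find concert pitch: the A clarinet sounds a minor third below written, so Db4 Ebb4 Cb5 Bb5 F#4 sounds Bb3 Cb4 Ab4 G5 D#4.
Then write for Bb soprano saxophone: it sounds a major second below written, so the part must be a major second above concert.
Bb3 → C4
Cb4 → Db4
Ab4 → Bb4
G5 → A5
D#4 → E#4

C4 Db4 Bb4 A5 E#4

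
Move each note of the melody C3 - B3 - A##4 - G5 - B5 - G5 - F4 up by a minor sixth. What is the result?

C3: a sixth up reaches A, and 8 semitones makes it Ab3.
B3 up a minor sixth is G4.
A##4: a sixth up reaches F, and 8 semitones makes it F##5.
G5: a sixth up reaches E, and 8 semitones makes it Eb6.
B5: a sixth up reaches G, and 8 semitones makes it G6.
G5: a sixth up reaches E, and 8 semitones makes it Eb6.
A minor sixth up from F4 gives Db5.

Ab3 G4 F##5 Eb6 G6 Eb6 Db5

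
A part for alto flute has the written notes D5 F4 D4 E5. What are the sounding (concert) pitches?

A4 C4 A3 B4

Written C4 on the alto flute sounds as G3, a perfect fourth lower; apply that shift to every note.
D5 to A4
F4 to C4
D4 to A3
E5 to B4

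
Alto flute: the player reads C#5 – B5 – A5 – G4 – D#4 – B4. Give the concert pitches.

G#4 F#5 E5 D4 A#3 F#4

Written C4 on the alto flute sounds as G3, a perfect fourth lower; apply that shift to every note.
C#5 -> G#4
B5 -> F#5
A5 -> E5
G4 -> D4
D#4 -> A#3
B4 -> F#4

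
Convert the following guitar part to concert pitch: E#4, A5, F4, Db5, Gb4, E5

E#3 A4 F3 Db4 Gb3 E4

The guitar sounds a perfect octave below written, so transpose each written note down a perfect octave.
E#4 to E#3
A5 to A4
F4 to F3
Db5 to Db4
Gb4 to Gb3
E5 to E4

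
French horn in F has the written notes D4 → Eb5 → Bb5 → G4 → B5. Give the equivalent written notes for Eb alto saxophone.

E4 F5 C6 A4 C#6

First find concert pitch: the French horn in F sounds a perfect fifth below written, so D4 Eb5 Bb5 G4 B5 sounds G3 Ab4 Eb5 C4 E5.
Then write for Eb alto saxophone: it sounds a major sixth below written, so the part must be a major sixth above concert.
G3 → E4
Ab4 → F5
Eb5 → C6
C4 → A4
E5 → C#6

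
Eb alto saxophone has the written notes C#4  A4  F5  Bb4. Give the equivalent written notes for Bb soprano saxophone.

First find concert pitch: the Eb alto saxophone sounds a major sixth below written, so C#4 A4 F5 Bb4 sounds E3 C4 Ab4 Db4.
Then write for Bb soprano saxophone: it sounds a major second below written, so the part must be a major second above concert.
E3 → F#3
C4 → D4
Ab4 → Bb4
Db4 → Eb4

F#3 D4 Bb4 Eb4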